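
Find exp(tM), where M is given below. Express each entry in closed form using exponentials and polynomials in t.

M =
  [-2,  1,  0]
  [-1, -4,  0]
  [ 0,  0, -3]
e^{tM} =
  [t*exp(-3*t) + exp(-3*t), t*exp(-3*t), 0]
  [-t*exp(-3*t), -t*exp(-3*t) + exp(-3*t), 0]
  [0, 0, exp(-3*t)]

Strategy: write M = P · J · P⁻¹ where J is a Jordan canonical form, so e^{tM} = P · e^{tJ} · P⁻¹, and e^{tJ} can be computed block-by-block.

M has Jordan form
J =
  [-3,  1,  0]
  [ 0, -3,  0]
  [ 0,  0, -3]
(up to reordering of blocks).

Per-block formulas:
  For a 2×2 Jordan block J_2(-3): exp(t · J_2(-3)) = e^(-3t)·(I + t·N), where N is the 2×2 nilpotent shift.
  For a 1×1 block at λ = -3: exp(t · [-3]) = [e^(-3t)].

After assembling e^{tJ} and conjugating by P, we get:

e^{tM} =
  [t*exp(-3*t) + exp(-3*t), t*exp(-3*t), 0]
  [-t*exp(-3*t), -t*exp(-3*t) + exp(-3*t), 0]
  [0, 0, exp(-3*t)]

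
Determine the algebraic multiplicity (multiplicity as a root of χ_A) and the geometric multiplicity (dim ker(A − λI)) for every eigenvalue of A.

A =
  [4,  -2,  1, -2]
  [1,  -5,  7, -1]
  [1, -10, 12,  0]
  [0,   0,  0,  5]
λ = 3: alg = 2, geom = 1; λ = 5: alg = 2, geom = 1

Step 1 — factor the characteristic polynomial to read off the algebraic multiplicities:
  χ_A(x) = (x - 5)^2*(x - 3)^2

Step 2 — compute geometric multiplicities via the rank-nullity identity g(λ) = n − rank(A − λI):
  rank(A − (3)·I) = 3, so dim ker(A − (3)·I) = n − 3 = 1
  rank(A − (5)·I) = 3, so dim ker(A − (5)·I) = n − 3 = 1

Summary:
  λ = 3: algebraic multiplicity = 2, geometric multiplicity = 1
  λ = 5: algebraic multiplicity = 2, geometric multiplicity = 1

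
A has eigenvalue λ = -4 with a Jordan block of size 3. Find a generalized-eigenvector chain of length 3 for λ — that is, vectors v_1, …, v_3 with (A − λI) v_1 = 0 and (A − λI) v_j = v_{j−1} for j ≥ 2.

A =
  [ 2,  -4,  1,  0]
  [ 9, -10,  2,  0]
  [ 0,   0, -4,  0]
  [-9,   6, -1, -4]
A Jordan chain for λ = -4 of length 3:
v_1 = (-2, -3, 0, 3)ᵀ
v_2 = (1, 2, 0, -1)ᵀ
v_3 = (0, 0, 1, 0)ᵀ

Let N = A − (-4)·I. We want v_3 with N^3 v_3 = 0 but N^2 v_3 ≠ 0; then v_{j-1} := N · v_j for j = 3, …, 2.

Pick v_3 = (0, 0, 1, 0)ᵀ.
Then v_2 = N · v_3 = (1, 2, 0, -1)ᵀ.
Then v_1 = N · v_2 = (-2, -3, 0, 3)ᵀ.

Sanity check: (A − (-4)·I) v_1 = (0, 0, 0, 0)ᵀ = 0. ✓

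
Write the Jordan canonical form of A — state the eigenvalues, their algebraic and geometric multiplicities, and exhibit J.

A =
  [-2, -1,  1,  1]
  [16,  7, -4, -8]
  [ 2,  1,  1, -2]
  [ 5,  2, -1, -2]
J_2(1) ⊕ J_2(1)

The characteristic polynomial is
  det(x·I − A) = x^4 - 4*x^3 + 6*x^2 - 4*x + 1 = (x - 1)^4

Eigenvalues and multiplicities (the geometric multiplicity of λ is n − rank(A − λI), which equals the number of Jordan blocks for λ):
  λ = 1: algebraic multiplicity = 4, geometric multiplicity = 2

Determining the block sizes for each eigenvalue:
  λ = 1: with am = 4 and gm = 2, the partition is not yet determined (e.g. several partitions of 4 into 2 parts exist). Let N = A − (1)·I. Computing rank(N^1) = 2, rank(N^2) = 0; the number of blocks of size ≥ j is rank(N^{j−1}) − rank(N^j), giving [2, 2]. So we have 2 block(s) of size 2 → block sizes [2, 2]

Assembling the blocks gives a Jordan form
J =
  [1, 1, 0, 0]
  [0, 1, 0, 0]
  [0, 0, 1, 1]
  [0, 0, 0, 1]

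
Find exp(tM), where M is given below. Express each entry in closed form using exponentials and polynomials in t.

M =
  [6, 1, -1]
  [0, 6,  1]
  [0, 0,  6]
e^{tM} =
  [exp(6*t), t*exp(6*t), t^2*exp(6*t)/2 - t*exp(6*t)]
  [0, exp(6*t), t*exp(6*t)]
  [0, 0, exp(6*t)]

Strategy: write M = P · J · P⁻¹ where J is a Jordan canonical form, so e^{tM} = P · e^{tJ} · P⁻¹, and e^{tJ} can be computed block-by-block.

M has Jordan form
J =
  [6, 1, 0]
  [0, 6, 1]
  [0, 0, 6]
(up to reordering of blocks).

Per-block formulas:
  For a 3×3 Jordan block J_3(6): exp(t · J_3(6)) = e^(6t)·(I + t·N + (t^2/2)·N^2), where N is the 3×3 nilpotent shift.

After assembling e^{tJ} and conjugating by P, we get:

e^{tM} =
  [exp(6*t), t*exp(6*t), t^2*exp(6*t)/2 - t*exp(6*t)]
  [0, exp(6*t), t*exp(6*t)]
  [0, 0, exp(6*t)]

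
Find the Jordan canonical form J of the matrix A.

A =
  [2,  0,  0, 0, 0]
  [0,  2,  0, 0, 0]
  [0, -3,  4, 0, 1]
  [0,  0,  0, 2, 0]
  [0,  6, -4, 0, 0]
J_2(2) ⊕ J_1(2) ⊕ J_1(2) ⊕ J_1(2)

The characteristic polynomial is
  det(x·I − A) = x^5 - 10*x^4 + 40*x^3 - 80*x^2 + 80*x - 32 = (x - 2)^5

Eigenvalues and multiplicities (the geometric multiplicity of λ is n − rank(A − λI), which equals the number of Jordan blocks for λ):
  λ = 2: algebraic multiplicity = 5, geometric multiplicity = 4

Determining the block sizes for each eigenvalue:
  λ = 2: 4 blocks summing to 5 forces exactly one block of size 2 and the rest size 1 → block sizes [2, 1, 1, 1]

Assembling the blocks gives a Jordan form
J =
  [2, 1, 0, 0, 0]
  [0, 2, 0, 0, 0]
  [0, 0, 2, 0, 0]
  [0, 0, 0, 2, 0]
  [0, 0, 0, 0, 2]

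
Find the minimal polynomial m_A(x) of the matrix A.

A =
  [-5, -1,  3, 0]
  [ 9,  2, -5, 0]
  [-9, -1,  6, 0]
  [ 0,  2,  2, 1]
x^3 - 3*x^2 + 3*x - 1

The characteristic polynomial is χ_A(x) = (x - 1)^4, so the eigenvalues are known. The minimal polynomial is
  m_A(x) = Π_λ (x − λ)^{k_λ}
where k_λ is the size of the *largest* Jordan block for λ (equivalently, the smallest k with (A − λI)^k v = 0 for every generalised eigenvector v of λ).

  λ = 1: largest Jordan block has size 3, contributing (x − 1)^3

So m_A(x) = (x - 1)^3 = x^3 - 3*x^2 + 3*x - 1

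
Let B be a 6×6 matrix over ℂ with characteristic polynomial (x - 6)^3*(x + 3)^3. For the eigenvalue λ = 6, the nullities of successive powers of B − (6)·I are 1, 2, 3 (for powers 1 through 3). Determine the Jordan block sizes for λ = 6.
Block sizes for λ = 6: [3]

From the dimensions of kernels of powers, the number of Jordan blocks of size at least j is d_j − d_{j−1} where d_j = dim ker(N^j) (with d_0 = 0). Computing the differences gives [1, 1, 1].
The number of blocks of size exactly k is (#blocks of size ≥ k) − (#blocks of size ≥ k + 1), so the partition is: 1 block(s) of size 3.
In nonincreasing order the block sizes are [3].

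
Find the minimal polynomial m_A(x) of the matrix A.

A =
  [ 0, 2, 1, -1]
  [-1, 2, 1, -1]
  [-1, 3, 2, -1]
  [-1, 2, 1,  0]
x^3 - 3*x^2 + 3*x - 1

The characteristic polynomial is χ_A(x) = (x - 1)^4, so the eigenvalues are known. The minimal polynomial is
  m_A(x) = Π_λ (x − λ)^{k_λ}
where k_λ is the size of the *largest* Jordan block for λ (equivalently, the smallest k with (A − λI)^k v = 0 for every generalised eigenvector v of λ).

  λ = 1: largest Jordan block has size 3, contributing (x − 1)^3

So m_A(x) = (x - 1)^3 = x^3 - 3*x^2 + 3*x - 1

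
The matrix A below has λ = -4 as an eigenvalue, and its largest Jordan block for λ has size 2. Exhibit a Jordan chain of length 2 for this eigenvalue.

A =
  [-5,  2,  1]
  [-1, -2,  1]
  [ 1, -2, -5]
A Jordan chain for λ = -4 of length 2:
v_1 = (-1, -1, 1)ᵀ
v_2 = (1, 0, 0)ᵀ

Let N = A − (-4)·I. We want v_2 with N^2 v_2 = 0 but N^1 v_2 ≠ 0; then v_{j-1} := N · v_j for j = 2, …, 2.

Pick v_2 = (1, 0, 0)ᵀ.
Then v_1 = N · v_2 = (-1, -1, 1)ᵀ.

Sanity check: (A − (-4)·I) v_1 = (0, 0, 0)ᵀ = 0. ✓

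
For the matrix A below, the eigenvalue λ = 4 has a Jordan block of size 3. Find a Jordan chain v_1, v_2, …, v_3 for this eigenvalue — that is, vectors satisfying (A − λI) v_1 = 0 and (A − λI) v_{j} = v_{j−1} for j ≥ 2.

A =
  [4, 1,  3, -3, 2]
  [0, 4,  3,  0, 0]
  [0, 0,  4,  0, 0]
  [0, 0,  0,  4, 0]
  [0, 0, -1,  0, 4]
A Jordan chain for λ = 4 of length 3:
v_1 = (1, 0, 0, 0, 0)ᵀ
v_2 = (3, 3, 0, 0, -1)ᵀ
v_3 = (0, 0, 1, 0, 0)ᵀ

Let N = A − (4)·I. We want v_3 with N^3 v_3 = 0 but N^2 v_3 ≠ 0; then v_{j-1} := N · v_j for j = 3, …, 2.

Pick v_3 = (0, 0, 1, 0, 0)ᵀ.
Then v_2 = N · v_3 = (3, 3, 0, 0, -1)ᵀ.
Then v_1 = N · v_2 = (1, 0, 0, 0, 0)ᵀ.

Sanity check: (A − (4)·I) v_1 = (0, 0, 0, 0, 0)ᵀ = 0. ✓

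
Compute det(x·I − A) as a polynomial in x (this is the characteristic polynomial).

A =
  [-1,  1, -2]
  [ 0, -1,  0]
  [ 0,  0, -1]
x^3 + 3*x^2 + 3*x + 1

Expanding det(x·I − A) (e.g. by cofactor expansion or by noting that A is similar to its Jordan form J, which has the same characteristic polynomial as A) gives
  χ_A(x) = x^3 + 3*x^2 + 3*x + 1
which factors as (x + 1)^3. The eigenvalues (with algebraic multiplicities) are λ = -1 with multiplicity 3.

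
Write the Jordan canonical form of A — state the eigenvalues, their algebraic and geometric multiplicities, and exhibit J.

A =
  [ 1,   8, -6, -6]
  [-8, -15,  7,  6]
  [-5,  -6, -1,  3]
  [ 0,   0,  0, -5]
J_3(-5) ⊕ J_1(-5)

The characteristic polynomial is
  det(x·I − A) = x^4 + 20*x^3 + 150*x^2 + 500*x + 625 = (x + 5)^4

Eigenvalues and multiplicities (the geometric multiplicity of λ is n − rank(A − λI), which equals the number of Jordan blocks for λ):
  λ = -5: algebraic multiplicity = 4, geometric multiplicity = 2

Determining the block sizes for each eigenvalue:
  λ = -5: with am = 4 and gm = 2, the partition is not yet determined (e.g. several partitions of 4 into 2 parts exist). Let N = A − (-5)·I. Computing rank(N^1) = 2, rank(N^2) = 1, rank(N^3) = 0; the number of blocks of size ≥ j is rank(N^{j−1}) − rank(N^j), giving [2, 1, 1]. So we have 1 block(s) of size 3, 1 block(s) of size 1 → block sizes [3, 1]

Assembling the blocks gives a Jordan form
J =
  [-5,  1,  0,  0]
  [ 0, -5,  1,  0]
  [ 0,  0, -5,  0]
  [ 0,  0,  0, -5]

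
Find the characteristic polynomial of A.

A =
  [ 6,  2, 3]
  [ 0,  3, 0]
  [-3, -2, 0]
x^3 - 9*x^2 + 27*x - 27

Expanding det(x·I − A) (e.g. by cofactor expansion or by noting that A is similar to its Jordan form J, which has the same characteristic polynomial as A) gives
  χ_A(x) = x^3 - 9*x^2 + 27*x - 27
which factors as (x - 3)^3. The eigenvalues (with algebraic multiplicities) are λ = 3 with multiplicity 3.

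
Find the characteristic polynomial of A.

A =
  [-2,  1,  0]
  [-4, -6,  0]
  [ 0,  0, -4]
x^3 + 12*x^2 + 48*x + 64

Expanding det(x·I − A) (e.g. by cofactor expansion or by noting that A is similar to its Jordan form J, which has the same characteristic polynomial as A) gives
  χ_A(x) = x^3 + 12*x^2 + 48*x + 64
which factors as (x + 4)^3. The eigenvalues (with algebraic multiplicities) are λ = -4 with multiplicity 3.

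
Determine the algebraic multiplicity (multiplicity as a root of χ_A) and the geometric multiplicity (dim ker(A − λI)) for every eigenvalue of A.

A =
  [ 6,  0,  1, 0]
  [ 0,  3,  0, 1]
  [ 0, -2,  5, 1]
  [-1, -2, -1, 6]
λ = 5: alg = 4, geom = 2

Step 1 — factor the characteristic polynomial to read off the algebraic multiplicities:
  χ_A(x) = (x - 5)^4

Step 2 — compute geometric multiplicities via the rank-nullity identity g(λ) = n − rank(A − λI):
  rank(A − (5)·I) = 2, so dim ker(A − (5)·I) = n − 2 = 2

Summary:
  λ = 5: algebraic multiplicity = 4, geometric multiplicity = 2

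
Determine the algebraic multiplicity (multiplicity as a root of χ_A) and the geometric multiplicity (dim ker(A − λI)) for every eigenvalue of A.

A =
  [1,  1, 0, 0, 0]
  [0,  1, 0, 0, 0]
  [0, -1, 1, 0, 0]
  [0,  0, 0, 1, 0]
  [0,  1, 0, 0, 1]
λ = 1: alg = 5, geom = 4

Step 1 — factor the characteristic polynomial to read off the algebraic multiplicities:
  χ_A(x) = (x - 1)^5

Step 2 — compute geometric multiplicities via the rank-nullity identity g(λ) = n − rank(A − λI):
  rank(A − (1)·I) = 1, so dim ker(A − (1)·I) = n − 1 = 4

Summary:
  λ = 1: algebraic multiplicity = 5, geometric multiplicity = 4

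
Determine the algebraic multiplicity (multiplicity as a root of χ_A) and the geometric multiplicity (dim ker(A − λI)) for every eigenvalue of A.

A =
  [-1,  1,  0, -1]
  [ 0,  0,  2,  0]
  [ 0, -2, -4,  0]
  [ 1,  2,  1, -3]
λ = -2: alg = 4, geom = 2

Step 1 — factor the characteristic polynomial to read off the algebraic multiplicities:
  χ_A(x) = (x + 2)^4

Step 2 — compute geometric multiplicities via the rank-nullity identity g(λ) = n − rank(A − λI):
  rank(A − (-2)·I) = 2, so dim ker(A − (-2)·I) = n − 2 = 2

Summary:
  λ = -2: algebraic multiplicity = 4, geometric multiplicity = 2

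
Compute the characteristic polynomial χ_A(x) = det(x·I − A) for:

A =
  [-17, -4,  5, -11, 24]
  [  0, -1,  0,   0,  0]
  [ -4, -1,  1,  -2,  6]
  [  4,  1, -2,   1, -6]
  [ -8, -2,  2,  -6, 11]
x^5 + 5*x^4 + 10*x^3 + 10*x^2 + 5*x + 1

Expanding det(x·I − A) (e.g. by cofactor expansion or by noting that A is similar to its Jordan form J, which has the same characteristic polynomial as A) gives
  χ_A(x) = x^5 + 5*x^4 + 10*x^3 + 10*x^2 + 5*x + 1
which factors as (x + 1)^5. The eigenvalues (with algebraic multiplicities) are λ = -1 with multiplicity 5.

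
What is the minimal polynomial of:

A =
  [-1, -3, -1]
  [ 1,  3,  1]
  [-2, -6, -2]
x^2

The characteristic polynomial is χ_A(x) = x^3, so the eigenvalues are known. The minimal polynomial is
  m_A(x) = Π_λ (x − λ)^{k_λ}
where k_λ is the size of the *largest* Jordan block for λ (equivalently, the smallest k with (A − λI)^k v = 0 for every generalised eigenvector v of λ).

  λ = 0: largest Jordan block has size 2, contributing (x − 0)^2

So m_A(x) = x^2 = x^2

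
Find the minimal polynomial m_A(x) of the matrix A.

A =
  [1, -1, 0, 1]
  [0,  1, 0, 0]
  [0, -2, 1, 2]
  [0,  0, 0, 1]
x^2 - 2*x + 1

The characteristic polynomial is χ_A(x) = (x - 1)^4, so the eigenvalues are known. The minimal polynomial is
  m_A(x) = Π_λ (x − λ)^{k_λ}
where k_λ is the size of the *largest* Jordan block for λ (equivalently, the smallest k with (A − λI)^k v = 0 for every generalised eigenvector v of λ).

  λ = 1: largest Jordan block has size 2, contributing (x − 1)^2

So m_A(x) = (x - 1)^2 = x^2 - 2*x + 1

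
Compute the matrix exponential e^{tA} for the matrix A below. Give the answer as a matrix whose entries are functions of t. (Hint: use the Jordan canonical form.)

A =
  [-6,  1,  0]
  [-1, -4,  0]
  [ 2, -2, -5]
e^{tA} =
  [-t*exp(-5*t) + exp(-5*t), t*exp(-5*t), 0]
  [-t*exp(-5*t), t*exp(-5*t) + exp(-5*t), 0]
  [2*t*exp(-5*t), -2*t*exp(-5*t), exp(-5*t)]

Strategy: write A = P · J · P⁻¹ where J is a Jordan canonical form, so e^{tA} = P · e^{tJ} · P⁻¹, and e^{tJ} can be computed block-by-block.

A has Jordan form
J =
  [-5,  1,  0]
  [ 0, -5,  0]
  [ 0,  0, -5]
(up to reordering of blocks).

Per-block formulas:
  For a 2×2 Jordan block J_2(-5): exp(t · J_2(-5)) = e^(-5t)·(I + t·N), where N is the 2×2 nilpotent shift.
  For a 1×1 block at λ = -5: exp(t · [-5]) = [e^(-5t)].

After assembling e^{tJ} and conjugating by P, we get:

e^{tA} =
  [-t*exp(-5*t) + exp(-5*t), t*exp(-5*t), 0]
  [-t*exp(-5*t), t*exp(-5*t) + exp(-5*t), 0]
  [2*t*exp(-5*t), -2*t*exp(-5*t), exp(-5*t)]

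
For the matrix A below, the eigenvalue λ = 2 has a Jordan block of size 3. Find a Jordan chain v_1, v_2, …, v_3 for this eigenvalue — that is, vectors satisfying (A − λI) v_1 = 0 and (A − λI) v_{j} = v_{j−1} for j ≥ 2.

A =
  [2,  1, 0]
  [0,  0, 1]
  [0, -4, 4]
A Jordan chain for λ = 2 of length 3:
v_1 = (-2, 0, 0)ᵀ
v_2 = (1, -2, -4)ᵀ
v_3 = (0, 1, 0)ᵀ

Let N = A − (2)·I. We want v_3 with N^3 v_3 = 0 but N^2 v_3 ≠ 0; then v_{j-1} := N · v_j for j = 3, …, 2.

Pick v_3 = (0, 1, 0)ᵀ.
Then v_2 = N · v_3 = (1, -2, -4)ᵀ.
Then v_1 = N · v_2 = (-2, 0, 0)ᵀ.

Sanity check: (A − (2)·I) v_1 = (0, 0, 0)ᵀ = 0. ✓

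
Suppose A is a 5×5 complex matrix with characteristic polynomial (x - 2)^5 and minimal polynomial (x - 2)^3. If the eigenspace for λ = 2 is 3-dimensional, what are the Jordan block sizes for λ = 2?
Block sizes for λ = 2: [3, 1, 1]

Step 1 — from the characteristic polynomial, algebraic multiplicity of λ = 2 is 5. From dim ker(A − (2)·I) = 3, there are exactly 3 Jordan blocks for λ = 2.
Step 2 — from the minimal polynomial, the factor (x − 2)^3 tells us the largest block for λ = 2 has size 3.
Step 3 — with total size 5, 3 blocks, and largest block 3, the block sizes (in nonincreasing order) are [3, 1, 1].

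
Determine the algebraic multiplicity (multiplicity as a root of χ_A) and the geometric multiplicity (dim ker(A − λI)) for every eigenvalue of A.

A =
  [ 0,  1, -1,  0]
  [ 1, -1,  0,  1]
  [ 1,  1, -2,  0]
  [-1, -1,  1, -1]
λ = -1: alg = 4, geom = 2

Step 1 — factor the characteristic polynomial to read off the algebraic multiplicities:
  χ_A(x) = (x + 1)^4

Step 2 — compute geometric multiplicities via the rank-nullity identity g(λ) = n − rank(A − λI):
  rank(A − (-1)·I) = 2, so dim ker(A − (-1)·I) = n − 2 = 2

Summary:
  λ = -1: algebraic multiplicity = 4, geometric multiplicity = 2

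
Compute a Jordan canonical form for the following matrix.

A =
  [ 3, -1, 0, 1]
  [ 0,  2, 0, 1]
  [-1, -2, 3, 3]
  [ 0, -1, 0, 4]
J_2(3) ⊕ J_2(3)

The characteristic polynomial is
  det(x·I − A) = x^4 - 12*x^3 + 54*x^2 - 108*x + 81 = (x - 3)^4

Eigenvalues and multiplicities (the geometric multiplicity of λ is n − rank(A − λI), which equals the number of Jordan blocks for λ):
  λ = 3: algebraic multiplicity = 4, geometric multiplicity = 2

Determining the block sizes for each eigenvalue:
  λ = 3: with am = 4 and gm = 2, the partition is not yet determined (e.g. several partitions of 4 into 2 parts exist). Let N = A − (3)·I. Computing rank(N^1) = 2, rank(N^2) = 0; the number of blocks of size ≥ j is rank(N^{j−1}) − rank(N^j), giving [2, 2]. So we have 2 block(s) of size 2 → block sizes [2, 2]

Assembling the blocks gives a Jordan form
J =
  [3, 1, 0, 0]
  [0, 3, 0, 0]
  [0, 0, 3, 1]
  [0, 0, 0, 3]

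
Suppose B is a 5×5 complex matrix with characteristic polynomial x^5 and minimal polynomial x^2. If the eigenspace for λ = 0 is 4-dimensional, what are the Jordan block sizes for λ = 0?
Block sizes for λ = 0: [2, 1, 1, 1]

Step 1 — from the characteristic polynomial, algebraic multiplicity of λ = 0 is 5. From dim ker(B − (0)·I) = 4, there are exactly 4 Jordan blocks for λ = 0.
Step 2 — from the minimal polynomial, the factor (x − 0)^2 tells us the largest block for λ = 0 has size 2.
Step 3 — with total size 5, 4 blocks, and largest block 2, the block sizes (in nonincreasing order) are [2, 1, 1, 1].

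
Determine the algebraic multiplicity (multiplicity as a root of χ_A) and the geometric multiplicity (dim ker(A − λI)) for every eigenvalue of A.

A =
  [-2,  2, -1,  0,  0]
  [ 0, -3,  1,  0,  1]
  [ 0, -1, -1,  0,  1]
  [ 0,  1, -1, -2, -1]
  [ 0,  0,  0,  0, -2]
λ = -2: alg = 5, geom = 3

Step 1 — factor the characteristic polynomial to read off the algebraic multiplicities:
  χ_A(x) = (x + 2)^5

Step 2 — compute geometric multiplicities via the rank-nullity identity g(λ) = n − rank(A − λI):
  rank(A − (-2)·I) = 2, so dim ker(A − (-2)·I) = n − 2 = 3

Summary:
  λ = -2: algebraic multiplicity = 5, geometric multiplicity = 3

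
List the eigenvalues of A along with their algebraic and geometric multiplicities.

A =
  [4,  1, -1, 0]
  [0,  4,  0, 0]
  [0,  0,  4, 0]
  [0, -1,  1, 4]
λ = 4: alg = 4, geom = 3

Step 1 — factor the characteristic polynomial to read off the algebraic multiplicities:
  χ_A(x) = (x - 4)^4

Step 2 — compute geometric multiplicities via the rank-nullity identity g(λ) = n − rank(A − λI):
  rank(A − (4)·I) = 1, so dim ker(A − (4)·I) = n − 1 = 3

Summary:
  λ = 4: algebraic multiplicity = 4, geometric multiplicity = 3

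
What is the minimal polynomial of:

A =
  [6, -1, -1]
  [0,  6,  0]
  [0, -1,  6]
x^3 - 18*x^2 + 108*x - 216

The characteristic polynomial is χ_A(x) = (x - 6)^3, so the eigenvalues are known. The minimal polynomial is
  m_A(x) = Π_λ (x − λ)^{k_λ}
where k_λ is the size of the *largest* Jordan block for λ (equivalently, the smallest k with (A − λI)^k v = 0 for every generalised eigenvector v of λ).

  λ = 6: largest Jordan block has size 3, contributing (x − 6)^3

So m_A(x) = (x - 6)^3 = x^3 - 18*x^2 + 108*x - 216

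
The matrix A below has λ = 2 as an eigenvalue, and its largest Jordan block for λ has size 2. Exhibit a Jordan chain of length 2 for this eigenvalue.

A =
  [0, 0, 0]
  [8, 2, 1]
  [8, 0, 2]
A Jordan chain for λ = 2 of length 2:
v_1 = (0, 1, 0)ᵀ
v_2 = (0, 0, 1)ᵀ

Let N = A − (2)·I. We want v_2 with N^2 v_2 = 0 but N^1 v_2 ≠ 0; then v_{j-1} := N · v_j for j = 2, …, 2.

Pick v_2 = (0, 0, 1)ᵀ.
Then v_1 = N · v_2 = (0, 1, 0)ᵀ.

Sanity check: (A − (2)·I) v_1 = (0, 0, 0)ᵀ = 0. ✓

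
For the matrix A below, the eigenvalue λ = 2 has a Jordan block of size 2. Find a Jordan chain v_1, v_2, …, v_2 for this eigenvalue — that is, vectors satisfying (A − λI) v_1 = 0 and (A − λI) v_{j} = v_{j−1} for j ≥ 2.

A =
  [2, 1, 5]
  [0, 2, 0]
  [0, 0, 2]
A Jordan chain for λ = 2 of length 2:
v_1 = (1, 0, 0)ᵀ
v_2 = (0, 1, 0)ᵀ

Let N = A − (2)·I. We want v_2 with N^2 v_2 = 0 but N^1 v_2 ≠ 0; then v_{j-1} := N · v_j for j = 2, …, 2.

Pick v_2 = (0, 1, 0)ᵀ.
Then v_1 = N · v_2 = (1, 0, 0)ᵀ.

Sanity check: (A − (2)·I) v_1 = (0, 0, 0)ᵀ = 0. ✓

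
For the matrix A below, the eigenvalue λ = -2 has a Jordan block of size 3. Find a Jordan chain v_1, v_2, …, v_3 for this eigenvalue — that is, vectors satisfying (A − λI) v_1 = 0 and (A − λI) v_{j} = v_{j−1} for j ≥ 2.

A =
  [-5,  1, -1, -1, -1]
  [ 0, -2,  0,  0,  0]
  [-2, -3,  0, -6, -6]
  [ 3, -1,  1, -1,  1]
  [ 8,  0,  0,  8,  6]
A Jordan chain for λ = -2 of length 3:
v_1 = (1, 0, -2, -1, 0)ᵀ
v_2 = (1, 0, -3, -1, 0)ᵀ
v_3 = (0, 1, 0, 0, 0)ᵀ

Let N = A − (-2)·I. We want v_3 with N^3 v_3 = 0 but N^2 v_3 ≠ 0; then v_{j-1} := N · v_j for j = 3, …, 2.

Pick v_3 = (0, 1, 0, 0, 0)ᵀ.
Then v_2 = N · v_3 = (1, 0, -3, -1, 0)ᵀ.
Then v_1 = N · v_2 = (1, 0, -2, -1, 0)ᵀ.

Sanity check: (A − (-2)·I) v_1 = (0, 0, 0, 0, 0)ᵀ = 0. ✓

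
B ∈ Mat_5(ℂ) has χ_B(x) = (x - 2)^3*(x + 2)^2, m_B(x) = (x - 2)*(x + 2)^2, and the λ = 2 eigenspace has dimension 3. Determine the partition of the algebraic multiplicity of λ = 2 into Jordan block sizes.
Block sizes for λ = 2: [1, 1, 1]

Step 1 — from the characteristic polynomial, algebraic multiplicity of λ = 2 is 3. From dim ker(B − (2)·I) = 3, there are exactly 3 Jordan blocks for λ = 2.
Step 2 — from the minimal polynomial, the factor (x − 2) tells us the largest block for λ = 2 has size 1.
Step 3 — with total size 3, 3 blocks, and largest block 1, the block sizes (in nonincreasing order) are [1, 1, 1].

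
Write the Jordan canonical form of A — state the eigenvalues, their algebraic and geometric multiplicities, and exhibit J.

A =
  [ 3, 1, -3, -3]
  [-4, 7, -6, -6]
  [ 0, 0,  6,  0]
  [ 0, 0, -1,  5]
J_2(5) ⊕ J_1(5) ⊕ J_1(6)

The characteristic polynomial is
  det(x·I − A) = x^4 - 21*x^3 + 165*x^2 - 575*x + 750 = (x - 6)*(x - 5)^3

Eigenvalues and multiplicities (the geometric multiplicity of λ is n − rank(A − λI), which equals the number of Jordan blocks for λ):
  λ = 5: algebraic multiplicity = 3, geometric multiplicity = 2
  λ = 6: algebraic multiplicity = 1, geometric multiplicity = 1

Determining the block sizes for each eigenvalue:
  λ = 5: 2 blocks summing to 3 forces exactly one block of size 2 and the rest size 1 → block sizes [2, 1]
  λ = 6: one block (gm = 1), so the single block has size am = 1 → block sizes [1]

Assembling the blocks gives a Jordan form
J =
  [5, 1, 0, 0]
  [0, 5, 0, 0]
  [0, 0, 5, 0]
  [0, 0, 0, 6]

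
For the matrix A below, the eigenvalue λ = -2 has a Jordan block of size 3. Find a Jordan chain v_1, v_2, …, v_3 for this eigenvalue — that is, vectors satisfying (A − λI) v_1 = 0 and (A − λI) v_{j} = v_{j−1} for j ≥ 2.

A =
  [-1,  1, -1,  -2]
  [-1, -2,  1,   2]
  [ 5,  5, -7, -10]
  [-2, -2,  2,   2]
A Jordan chain for λ = -2 of length 3:
v_1 = (-1, 0, -5, 2)ᵀ
v_2 = (1, -1, 5, -2)ᵀ
v_3 = (1, 0, 0, 0)ᵀ

Let N = A − (-2)·I. We want v_3 with N^3 v_3 = 0 but N^2 v_3 ≠ 0; then v_{j-1} := N · v_j for j = 3, …, 2.

Pick v_3 = (1, 0, 0, 0)ᵀ.
Then v_2 = N · v_3 = (1, -1, 5, -2)ᵀ.
Then v_1 = N · v_2 = (-1, 0, -5, 2)ᵀ.

Sanity check: (A − (-2)·I) v_1 = (0, 0, 0, 0)ᵀ = 0. ✓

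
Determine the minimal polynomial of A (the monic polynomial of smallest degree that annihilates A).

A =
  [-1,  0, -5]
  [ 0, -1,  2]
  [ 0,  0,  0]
x^2 + x

The characteristic polynomial is χ_A(x) = x*(x + 1)^2, so the eigenvalues are known. The minimal polynomial is
  m_A(x) = Π_λ (x − λ)^{k_λ}
where k_λ is the size of the *largest* Jordan block for λ (equivalently, the smallest k with (A − λI)^k v = 0 for every generalised eigenvector v of λ).

  λ = -1: largest Jordan block has size 1, contributing (x + 1)
  λ = 0: largest Jordan block has size 1, contributing (x − 0)

So m_A(x) = x*(x + 1) = x^2 + x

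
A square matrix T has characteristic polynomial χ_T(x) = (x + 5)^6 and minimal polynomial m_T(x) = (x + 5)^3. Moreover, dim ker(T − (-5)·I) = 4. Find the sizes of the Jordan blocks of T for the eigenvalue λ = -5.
Block sizes for λ = -5: [3, 1, 1, 1]

Step 1 — from the characteristic polynomial, algebraic multiplicity of λ = -5 is 6. From dim ker(T − (-5)·I) = 4, there are exactly 4 Jordan blocks for λ = -5.
Step 2 — from the minimal polynomial, the factor (x + 5)^3 tells us the largest block for λ = -5 has size 3.
Step 3 — with total size 6, 4 blocks, and largest block 3, the block sizes (in nonincreasing order) are [3, 1, 1, 1].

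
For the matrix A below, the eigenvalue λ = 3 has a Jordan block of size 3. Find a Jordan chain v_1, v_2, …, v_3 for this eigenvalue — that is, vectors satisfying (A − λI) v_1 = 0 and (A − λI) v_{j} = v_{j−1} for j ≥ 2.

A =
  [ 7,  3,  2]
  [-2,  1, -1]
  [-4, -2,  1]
A Jordan chain for λ = 3 of length 3:
v_1 = (2, 0, -4)ᵀ
v_2 = (4, -2, -4)ᵀ
v_3 = (1, 0, 0)ᵀ

Let N = A − (3)·I. We want v_3 with N^3 v_3 = 0 but N^2 v_3 ≠ 0; then v_{j-1} := N · v_j for j = 3, …, 2.

Pick v_3 = (1, 0, 0)ᵀ.
Then v_2 = N · v_3 = (4, -2, -4)ᵀ.
Then v_1 = N · v_2 = (2, 0, -4)ᵀ.

Sanity check: (A − (3)·I) v_1 = (0, 0, 0)ᵀ = 0. ✓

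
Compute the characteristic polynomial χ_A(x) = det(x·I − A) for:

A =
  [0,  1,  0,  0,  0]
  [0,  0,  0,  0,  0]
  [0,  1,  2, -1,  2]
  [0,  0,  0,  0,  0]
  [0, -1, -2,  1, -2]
x^5

Expanding det(x·I − A) (e.g. by cofactor expansion or by noting that A is similar to its Jordan form J, which has the same characteristic polynomial as A) gives
  χ_A(x) = x^5
which factors as x^5. The eigenvalues (with algebraic multiplicities) are λ = 0 with multiplicity 5.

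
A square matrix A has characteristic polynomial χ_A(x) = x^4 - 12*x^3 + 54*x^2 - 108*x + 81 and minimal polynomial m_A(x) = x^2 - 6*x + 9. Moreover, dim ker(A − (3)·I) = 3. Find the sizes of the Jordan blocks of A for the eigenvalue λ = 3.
Block sizes for λ = 3: [2, 1, 1]

Step 1 — from the characteristic polynomial, algebraic multiplicity of λ = 3 is 4. From dim ker(A − (3)·I) = 3, there are exactly 3 Jordan blocks for λ = 3.
Step 2 — from the minimal polynomial, the factor (x − 3)^2 tells us the largest block for λ = 3 has size 2.
Step 3 — with total size 4, 3 blocks, and largest block 2, the block sizes (in nonincreasing order) are [2, 1, 1].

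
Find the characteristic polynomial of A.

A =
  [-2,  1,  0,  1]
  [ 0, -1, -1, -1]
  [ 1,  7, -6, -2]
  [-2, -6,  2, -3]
x^4 + 12*x^3 + 54*x^2 + 108*x + 81

Expanding det(x·I − A) (e.g. by cofactor expansion or by noting that A is similar to its Jordan form J, which has the same characteristic polynomial as A) gives
  χ_A(x) = x^4 + 12*x^3 + 54*x^2 + 108*x + 81
which factors as (x + 3)^4. The eigenvalues (with algebraic multiplicities) are λ = -3 with multiplicity 4.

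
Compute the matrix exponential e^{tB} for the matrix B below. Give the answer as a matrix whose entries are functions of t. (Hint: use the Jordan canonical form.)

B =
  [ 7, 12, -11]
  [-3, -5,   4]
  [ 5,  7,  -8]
e^{tB} =
  [-5*t^2*exp(-2*t) + 9*t*exp(-2*t) + exp(-2*t), -5*t^2*exp(-2*t)/2 + 12*t*exp(-2*t), 15*t^2*exp(-2*t)/2 - 11*t*exp(-2*t)]
  [t^2*exp(-2*t) - 3*t*exp(-2*t), t^2*exp(-2*t)/2 - 3*t*exp(-2*t) + exp(-2*t), -3*t^2*exp(-2*t)/2 + 4*t*exp(-2*t)]
  [-3*t^2*exp(-2*t) + 5*t*exp(-2*t), -3*t^2*exp(-2*t)/2 + 7*t*exp(-2*t), 9*t^2*exp(-2*t)/2 - 6*t*exp(-2*t) + exp(-2*t)]

Strategy: write B = P · J · P⁻¹ where J is a Jordan canonical form, so e^{tB} = P · e^{tJ} · P⁻¹, and e^{tJ} can be computed block-by-block.

B has Jordan form
J =
  [-2,  1,  0]
  [ 0, -2,  1]
  [ 0,  0, -2]
(up to reordering of blocks).

Per-block formulas:
  For a 3×3 Jordan block J_3(-2): exp(t · J_3(-2)) = e^(-2t)·(I + t·N + (t^2/2)·N^2), where N is the 3×3 nilpotent shift.

After assembling e^{tJ} and conjugating by P, we get:

e^{tB} =
  [-5*t^2*exp(-2*t) + 9*t*exp(-2*t) + exp(-2*t), -5*t^2*exp(-2*t)/2 + 12*t*exp(-2*t), 15*t^2*exp(-2*t)/2 - 11*t*exp(-2*t)]
  [t^2*exp(-2*t) - 3*t*exp(-2*t), t^2*exp(-2*t)/2 - 3*t*exp(-2*t) + exp(-2*t), -3*t^2*exp(-2*t)/2 + 4*t*exp(-2*t)]
  [-3*t^2*exp(-2*t) + 5*t*exp(-2*t), -3*t^2*exp(-2*t)/2 + 7*t*exp(-2*t), 9*t^2*exp(-2*t)/2 - 6*t*exp(-2*t) + exp(-2*t)]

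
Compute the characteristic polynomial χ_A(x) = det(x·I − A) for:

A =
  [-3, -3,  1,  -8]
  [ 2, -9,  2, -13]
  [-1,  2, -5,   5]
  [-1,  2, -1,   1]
x^4 + 16*x^3 + 96*x^2 + 256*x + 256

Expanding det(x·I − A) (e.g. by cofactor expansion or by noting that A is similar to its Jordan form J, which has the same characteristic polynomial as A) gives
  χ_A(x) = x^4 + 16*x^3 + 96*x^2 + 256*x + 256
which factors as (x + 4)^4. The eigenvalues (with algebraic multiplicities) are λ = -4 with multiplicity 4.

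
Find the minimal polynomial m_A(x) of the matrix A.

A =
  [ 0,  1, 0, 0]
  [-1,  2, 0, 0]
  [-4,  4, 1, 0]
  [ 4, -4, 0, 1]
x^2 - 2*x + 1

The characteristic polynomial is χ_A(x) = (x - 1)^4, so the eigenvalues are known. The minimal polynomial is
  m_A(x) = Π_λ (x − λ)^{k_λ}
where k_λ is the size of the *largest* Jordan block for λ (equivalently, the smallest k with (A − λI)^k v = 0 for every generalised eigenvector v of λ).

  λ = 1: largest Jordan block has size 2, contributing (x − 1)^2

So m_A(x) = (x - 1)^2 = x^2 - 2*x + 1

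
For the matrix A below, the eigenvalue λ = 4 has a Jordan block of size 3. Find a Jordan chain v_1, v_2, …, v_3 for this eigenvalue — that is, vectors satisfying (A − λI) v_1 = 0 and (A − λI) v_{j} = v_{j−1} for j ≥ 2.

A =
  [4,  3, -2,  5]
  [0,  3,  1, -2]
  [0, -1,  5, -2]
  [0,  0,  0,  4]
A Jordan chain for λ = 4 of length 3:
v_1 = (-1, 0, 0, 0)ᵀ
v_2 = (3, -1, -1, 0)ᵀ
v_3 = (0, 1, 0, 0)ᵀ

Let N = A − (4)·I. We want v_3 with N^3 v_3 = 0 but N^2 v_3 ≠ 0; then v_{j-1} := N · v_j for j = 3, …, 2.

Pick v_3 = (0, 1, 0, 0)ᵀ.
Then v_2 = N · v_3 = (3, -1, -1, 0)ᵀ.
Then v_1 = N · v_2 = (-1, 0, 0, 0)ᵀ.

Sanity check: (A − (4)·I) v_1 = (0, 0, 0, 0)ᵀ = 0. ✓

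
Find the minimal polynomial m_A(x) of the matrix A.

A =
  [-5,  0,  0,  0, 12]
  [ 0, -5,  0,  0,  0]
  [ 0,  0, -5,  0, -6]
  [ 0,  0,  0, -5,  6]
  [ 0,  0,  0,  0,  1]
x^2 + 4*x - 5

The characteristic polynomial is χ_A(x) = (x - 1)*(x + 5)^4, so the eigenvalues are known. The minimal polynomial is
  m_A(x) = Π_λ (x − λ)^{k_λ}
where k_λ is the size of the *largest* Jordan block for λ (equivalently, the smallest k with (A − λI)^k v = 0 for every generalised eigenvector v of λ).

  λ = -5: largest Jordan block has size 1, contributing (x + 5)
  λ = 1: largest Jordan block has size 1, contributing (x − 1)

So m_A(x) = (x - 1)*(x + 5) = x^2 + 4*x - 5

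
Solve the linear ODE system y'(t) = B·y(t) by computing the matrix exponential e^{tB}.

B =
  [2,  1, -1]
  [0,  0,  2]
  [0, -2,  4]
e^{tB} =
  [exp(2*t), t*exp(2*t), -t*exp(2*t)]
  [0, -2*t*exp(2*t) + exp(2*t), 2*t*exp(2*t)]
  [0, -2*t*exp(2*t), 2*t*exp(2*t) + exp(2*t)]

Strategy: write B = P · J · P⁻¹ where J is a Jordan canonical form, so e^{tB} = P · e^{tJ} · P⁻¹, and e^{tJ} can be computed block-by-block.

B has Jordan form
J =
  [2, 1, 0]
  [0, 2, 0]
  [0, 0, 2]
(up to reordering of blocks).

Per-block formulas:
  For a 1×1 block at λ = 2: exp(t · [2]) = [e^(2t)].
  For a 2×2 Jordan block J_2(2): exp(t · J_2(2)) = e^(2t)·(I + t·N), where N is the 2×2 nilpotent shift.

After assembling e^{tJ} and conjugating by P, we get:

e^{tB} =
  [exp(2*t), t*exp(2*t), -t*exp(2*t)]
  [0, -2*t*exp(2*t) + exp(2*t), 2*t*exp(2*t)]
  [0, -2*t*exp(2*t), 2*t*exp(2*t) + exp(2*t)]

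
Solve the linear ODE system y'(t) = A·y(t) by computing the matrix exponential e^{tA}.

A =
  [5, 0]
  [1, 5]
e^{tA} =
  [exp(5*t), 0]
  [t*exp(5*t), exp(5*t)]

Strategy: write A = P · J · P⁻¹ where J is a Jordan canonical form, so e^{tA} = P · e^{tJ} · P⁻¹, and e^{tJ} can be computed block-by-block.

A has Jordan form
J =
  [5, 1]
  [0, 5]
(up to reordering of blocks).

Per-block formulas:
  For a 2×2 Jordan block J_2(5): exp(t · J_2(5)) = e^(5t)·(I + t·N), where N is the 2×2 nilpotent shift.

After assembling e^{tJ} and conjugating by P, we get:

e^{tA} =
  [exp(5*t), 0]
  [t*exp(5*t), exp(5*t)]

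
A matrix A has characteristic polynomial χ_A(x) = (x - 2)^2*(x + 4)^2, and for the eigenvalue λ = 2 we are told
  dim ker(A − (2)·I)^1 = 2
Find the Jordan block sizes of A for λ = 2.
Block sizes for λ = 2: [1, 1]

From the dimensions of kernels of powers, the number of Jordan blocks of size at least j is d_j − d_{j−1} where d_j = dim ker(N^j) (with d_0 = 0). Computing the differences gives [2].
The number of blocks of size exactly k is (#blocks of size ≥ k) − (#blocks of size ≥ k + 1), so the partition is: 2 block(s) of size 1.
In nonincreasing order the block sizes are [1, 1].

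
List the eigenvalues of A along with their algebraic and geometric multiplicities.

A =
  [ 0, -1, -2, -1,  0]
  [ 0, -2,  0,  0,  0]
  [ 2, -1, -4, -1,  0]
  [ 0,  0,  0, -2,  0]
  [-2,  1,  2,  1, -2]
λ = -2: alg = 5, geom = 4

Step 1 — factor the characteristic polynomial to read off the algebraic multiplicities:
  χ_A(x) = (x + 2)^5

Step 2 — compute geometric multiplicities via the rank-nullity identity g(λ) = n − rank(A − λI):
  rank(A − (-2)·I) = 1, so dim ker(A − (-2)·I) = n − 1 = 4

Summary:
  λ = -2: algebraic multiplicity = 5, geometric multiplicity = 4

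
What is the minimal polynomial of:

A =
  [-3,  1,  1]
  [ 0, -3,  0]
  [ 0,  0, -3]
x^2 + 6*x + 9

The characteristic polynomial is χ_A(x) = (x + 3)^3, so the eigenvalues are known. The minimal polynomial is
  m_A(x) = Π_λ (x − λ)^{k_λ}
where k_λ is the size of the *largest* Jordan block for λ (equivalently, the smallest k with (A − λI)^k v = 0 for every generalised eigenvector v of λ).

  λ = -3: largest Jordan block has size 2, contributing (x + 3)^2

So m_A(x) = (x + 3)^2 = x^2 + 6*x + 9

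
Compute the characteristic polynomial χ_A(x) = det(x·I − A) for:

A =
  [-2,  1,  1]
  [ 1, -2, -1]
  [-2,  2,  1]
x^3 + 3*x^2 + 3*x + 1

Expanding det(x·I − A) (e.g. by cofactor expansion or by noting that A is similar to its Jordan form J, which has the same characteristic polynomial as A) gives
  χ_A(x) = x^3 + 3*x^2 + 3*x + 1
which factors as (x + 1)^3. The eigenvalues (with algebraic multiplicities) are λ = -1 with multiplicity 3.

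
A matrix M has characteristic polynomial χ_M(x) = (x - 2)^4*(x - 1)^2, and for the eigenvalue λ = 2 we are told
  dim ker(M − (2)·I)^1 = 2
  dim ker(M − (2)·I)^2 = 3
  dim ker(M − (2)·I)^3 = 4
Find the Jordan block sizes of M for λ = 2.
Block sizes for λ = 2: [3, 1]

From the dimensions of kernels of powers, the number of Jordan blocks of size at least j is d_j − d_{j−1} where d_j = dim ker(N^j) (with d_0 = 0). Computing the differences gives [2, 1, 1].
The number of blocks of size exactly k is (#blocks of size ≥ k) − (#blocks of size ≥ k + 1), so the partition is: 1 block(s) of size 1, 1 block(s) of size 3.
In nonincreasing order the block sizes are [3, 1].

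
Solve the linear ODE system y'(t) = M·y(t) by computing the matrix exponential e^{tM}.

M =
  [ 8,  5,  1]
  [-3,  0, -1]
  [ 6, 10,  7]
e^{tM} =
  [3*t*exp(5*t) + exp(5*t), 5*t*exp(5*t), t*exp(5*t)]
  [-3*t*exp(5*t), -5*t*exp(5*t) + exp(5*t), -t*exp(5*t)]
  [6*t*exp(5*t), 10*t*exp(5*t), 2*t*exp(5*t) + exp(5*t)]

Strategy: write M = P · J · P⁻¹ where J is a Jordan canonical form, so e^{tM} = P · e^{tJ} · P⁻¹, and e^{tJ} can be computed block-by-block.

M has Jordan form
J =
  [5, 1, 0]
  [0, 5, 0]
  [0, 0, 5]
(up to reordering of blocks).

Per-block formulas:
  For a 2×2 Jordan block J_2(5): exp(t · J_2(5)) = e^(5t)·(I + t·N), where N is the 2×2 nilpotent shift.
  For a 1×1 block at λ = 5: exp(t · [5]) = [e^(5t)].

After assembling e^{tJ} and conjugating by P, we get:

e^{tM} =
  [3*t*exp(5*t) + exp(5*t), 5*t*exp(5*t), t*exp(5*t)]
  [-3*t*exp(5*t), -5*t*exp(5*t) + exp(5*t), -t*exp(5*t)]
  [6*t*exp(5*t), 10*t*exp(5*t), 2*t*exp(5*t) + exp(5*t)]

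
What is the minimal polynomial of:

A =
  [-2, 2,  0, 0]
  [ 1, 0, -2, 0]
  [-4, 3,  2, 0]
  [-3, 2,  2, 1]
x^4 - x^3

The characteristic polynomial is χ_A(x) = x^3*(x - 1), so the eigenvalues are known. The minimal polynomial is
  m_A(x) = Π_λ (x − λ)^{k_λ}
where k_λ is the size of the *largest* Jordan block for λ (equivalently, the smallest k with (A − λI)^k v = 0 for every generalised eigenvector v of λ).

  λ = 0: largest Jordan block has size 3, contributing (x − 0)^3
  λ = 1: largest Jordan block has size 1, contributing (x − 1)

So m_A(x) = x^3*(x - 1) = x^4 - x^3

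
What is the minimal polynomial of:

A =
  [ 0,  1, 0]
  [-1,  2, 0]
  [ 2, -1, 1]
x^3 - 3*x^2 + 3*x - 1

The characteristic polynomial is χ_A(x) = (x - 1)^3, so the eigenvalues are known. The minimal polynomial is
  m_A(x) = Π_λ (x − λ)^{k_λ}
where k_λ is the size of the *largest* Jordan block for λ (equivalently, the smallest k with (A − λI)^k v = 0 for every generalised eigenvector v of λ).

  λ = 1: largest Jordan block has size 3, contributing (x − 1)^3

So m_A(x) = (x - 1)^3 = x^3 - 3*x^2 + 3*x - 1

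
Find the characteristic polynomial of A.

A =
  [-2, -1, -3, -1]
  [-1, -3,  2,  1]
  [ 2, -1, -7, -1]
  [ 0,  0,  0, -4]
x^4 + 16*x^3 + 96*x^2 + 256*x + 256

Expanding det(x·I − A) (e.g. by cofactor expansion or by noting that A is similar to its Jordan form J, which has the same characteristic polynomial as A) gives
  χ_A(x) = x^4 + 16*x^3 + 96*x^2 + 256*x + 256
which factors as (x + 4)^4. The eigenvalues (with algebraic multiplicities) are λ = -4 with multiplicity 4.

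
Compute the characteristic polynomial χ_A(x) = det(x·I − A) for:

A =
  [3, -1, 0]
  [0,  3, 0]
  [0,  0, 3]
x^3 - 9*x^2 + 27*x - 27

Expanding det(x·I − A) (e.g. by cofactor expansion or by noting that A is similar to its Jordan form J, which has the same characteristic polynomial as A) gives
  χ_A(x) = x^3 - 9*x^2 + 27*x - 27
which factors as (x - 3)^3. The eigenvalues (with algebraic multiplicities) are λ = 3 with multiplicity 3.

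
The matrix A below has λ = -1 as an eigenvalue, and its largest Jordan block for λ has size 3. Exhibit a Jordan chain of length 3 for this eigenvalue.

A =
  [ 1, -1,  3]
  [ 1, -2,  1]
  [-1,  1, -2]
A Jordan chain for λ = -1 of length 3:
v_1 = (2, 1, -1)ᵀ
v_2 = (-1, -1, 1)ᵀ
v_3 = (0, 1, 0)ᵀ

Let N = A − (-1)·I. We want v_3 with N^3 v_3 = 0 but N^2 v_3 ≠ 0; then v_{j-1} := N · v_j for j = 3, …, 2.

Pick v_3 = (0, 1, 0)ᵀ.
Then v_2 = N · v_3 = (-1, -1, 1)ᵀ.
Then v_1 = N · v_2 = (2, 1, -1)ᵀ.

Sanity check: (A − (-1)·I) v_1 = (0, 0, 0)ᵀ = 0. ✓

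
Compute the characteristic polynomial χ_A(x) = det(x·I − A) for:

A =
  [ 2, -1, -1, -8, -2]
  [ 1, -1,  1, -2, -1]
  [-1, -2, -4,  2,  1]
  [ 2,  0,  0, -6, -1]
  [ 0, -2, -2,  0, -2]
x^5 + 11*x^4 + 48*x^3 + 104*x^2 + 112*x + 48

Expanding det(x·I − A) (e.g. by cofactor expansion or by noting that A is similar to its Jordan form J, which has the same characteristic polynomial as A) gives
  χ_A(x) = x^5 + 11*x^4 + 48*x^3 + 104*x^2 + 112*x + 48
which factors as (x + 2)^4*(x + 3). The eigenvalues (with algebraic multiplicities) are λ = -3 with multiplicity 1, λ = -2 with multiplicity 4.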